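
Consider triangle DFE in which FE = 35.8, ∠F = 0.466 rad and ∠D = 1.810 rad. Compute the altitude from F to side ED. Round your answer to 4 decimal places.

27.2610

The third angle is ∠E = π − ∠D − ∠F = 0.866 rad.
Law of sines: ED = FE·sin F/sin D ≈ 16.557.
Law of sines: DF = FE·sin E/sin D ≈ 28.06.
Area = ½·FE·ED·sin E ≈ 225.68.
The altitude from F has length 2·area/ED ≈ 27.261.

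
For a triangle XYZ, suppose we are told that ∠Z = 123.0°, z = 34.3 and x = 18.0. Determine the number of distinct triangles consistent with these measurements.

x·sin Z = 18.0·sin(123.0°) ≈ 15.1.
Since ∠Z is not acute, a triangle exists only if z > x; here z > x, so there is exactly one triangle.

1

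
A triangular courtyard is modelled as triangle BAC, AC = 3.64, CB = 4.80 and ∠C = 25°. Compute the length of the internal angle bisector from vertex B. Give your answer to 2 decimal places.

By the law of cosines, BA² = AC² + CB² − 2·AC·CB·cos C = 4.6196, so BA ≈ 2.1493.
Law of cosines again: cos B = (CB² + BA² − AC²)/(2·CB·BA) ≈ 0.69838, so ∠B ≈ 45.70°.
The bisector from B has length 2·CB·BA·cos(∠B/2)/(CB+BA) ≈ 2.7361.

t_B ≈ 2.74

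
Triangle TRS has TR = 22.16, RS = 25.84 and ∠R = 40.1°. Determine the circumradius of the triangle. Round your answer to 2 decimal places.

13.05

By the law of cosines, ST² = TR² + RS² − 2·TR·RS·cos R = 282.76, so ST ≈ 16.816.
Area = ½·TR·RS·sin R ≈ 184.42.
Circumradius = ST/(2 sin R) ≈ 13.053.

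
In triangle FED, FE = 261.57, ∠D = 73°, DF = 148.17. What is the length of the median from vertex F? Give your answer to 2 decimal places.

Law of sines: sin E = DF·sin D/FE ≈ 0.54171.
Since FE ≥ DF, only the acute value applies: ∠E ≈ 32.80°.
Then ∠F = 180° − ∠D − ∠E ≈ 74.20°.
Law of sines gives ED = FE·sin F/sin D ≈ 263.19.
Median from F: ½√(2·DF² + 2·FE² − ED²) ≈ 166.94.

m_F ≈ 166.94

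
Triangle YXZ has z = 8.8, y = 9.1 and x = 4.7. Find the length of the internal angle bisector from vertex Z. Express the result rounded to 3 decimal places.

By the law of cosines, cos Z = (y² + x² − z²) / (2·y·x) ≈ 0.32102, so ∠Z ≈ 71.28°.
The bisector from Z has length 2·y·x·cos(∠Z/2)/(y+x) ≈ 5.0377.

t_Z ≈ 5.038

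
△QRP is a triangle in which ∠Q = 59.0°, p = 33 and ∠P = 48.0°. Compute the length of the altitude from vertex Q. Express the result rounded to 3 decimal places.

31.558

The third angle is ∠R = 180° − ∠P − ∠Q = 73.00°.
Law of sines: q = p·sin Q/sin P ≈ 38.063.
Law of sines: r = p·sin R/sin P ≈ 42.466.
Area = ½·p·q·sin R ≈ 600.6.
The altitude from Q has length 2·area/q ≈ 31.558.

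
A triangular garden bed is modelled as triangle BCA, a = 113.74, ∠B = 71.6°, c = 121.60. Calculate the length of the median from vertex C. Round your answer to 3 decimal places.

m_C ≈ 110.760

By the law of cosines, b² = c² + a² − 2·c·a·cos B = 18992, so b ≈ 137.81.
Median from C: ½√(2·a² + 2·b² − c²) ≈ 110.76.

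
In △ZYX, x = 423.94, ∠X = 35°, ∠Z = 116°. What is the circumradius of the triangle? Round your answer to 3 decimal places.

The third angle is ∠Y = 180° − ∠X − ∠Z = 29.00°.
Law of sines: z = x·sin Z/sin X ≈ 664.31.
Law of sines: y = x·sin Y/sin X ≈ 358.33.
Circumradius = x/(2 sin X) ≈ 369.56.

R ≈ 369.558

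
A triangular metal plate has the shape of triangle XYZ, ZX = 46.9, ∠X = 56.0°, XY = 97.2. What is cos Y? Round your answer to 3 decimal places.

By the law of cosines, YZ² = ZX² + XY² − 2·ZX·XY·cos X = 6549.1, so YZ ≈ 80.926.
Law of cosines again: cos Y = (XY² + YZ² − ZX²)/(2·XY·YZ) ≈ 0.87702, so ∠Y ≈ 28.72°.

cos Y ≈ 0.877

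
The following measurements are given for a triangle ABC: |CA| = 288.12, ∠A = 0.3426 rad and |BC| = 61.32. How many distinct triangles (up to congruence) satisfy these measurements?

0

|CA|·sin A = 288.12·sin(0.3426 rad) ≈ 96.79.
Since |BC| = 61.32 < 96.79 = |CA| sin A, no triangle exists.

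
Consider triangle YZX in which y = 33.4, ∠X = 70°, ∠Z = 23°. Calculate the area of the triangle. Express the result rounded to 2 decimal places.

205.08

The third angle is ∠Y = 180° − ∠Z − ∠X = 87.00°.
Law of sines: z = y·sin Z/sin Y ≈ 13.068.
Law of sines: x = y·sin X/sin Y ≈ 31.429.
Area = ½·y·z·sin X ≈ 205.08.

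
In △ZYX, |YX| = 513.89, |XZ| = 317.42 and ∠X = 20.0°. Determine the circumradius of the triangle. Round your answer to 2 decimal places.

352.91

By the law of cosines, |ZY|² = |YX|² + |XZ|² − 2·|YX|·|XZ|·cos X = 58275, so |ZY| ≈ 241.4.
Area = ½·|YX|·|XZ|·sin X ≈ 27895.
Circumradius = |ZY|/(2 sin X) ≈ 352.91.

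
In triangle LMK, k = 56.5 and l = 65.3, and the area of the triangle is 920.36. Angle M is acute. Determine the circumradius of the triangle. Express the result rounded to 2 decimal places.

From area = ½·k·l·sin M, we get sin M = 2·area/(k·l) ≈ 0.49891.
Taking the acute solution, ∠M ≈ 29.93°.
Law of cosines then gives m ≈ 32.579.
Circumradius = m/(2 sin M) ≈ 32.65.

R ≈ 32.65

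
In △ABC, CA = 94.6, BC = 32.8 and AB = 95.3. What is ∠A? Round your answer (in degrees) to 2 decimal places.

By the law of cosines, cos A = (CA² + AB² − BC²) / (2·CA·AB) ≈ 0.94036, so ∠A ≈ 19.89°.

∠A ≈ 19.89°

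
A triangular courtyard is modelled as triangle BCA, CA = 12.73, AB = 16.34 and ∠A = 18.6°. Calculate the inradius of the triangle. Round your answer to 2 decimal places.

1.90

By the law of cosines, BC² = CA² + AB² − 2·CA·AB·cos A = 34.761, so BC ≈ 5.8959.
Area = ½·CA·AB·sin A ≈ 33.173.
Semiperimeter s = (12.73+16.34+5.8959)/2 = 17.483.
Inradius = area/s = 33.173/17.483 ≈ 1.8975.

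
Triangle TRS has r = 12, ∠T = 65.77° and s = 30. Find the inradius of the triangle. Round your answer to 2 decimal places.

4.73

By the law of cosines, t² = r² + s² − 2·r·s·cos T = 748.51, so t ≈ 27.359.
Area = ½·r·s·sin T ≈ 164.14.
Semiperimeter p = (27.359+12+30)/2 = 34.679.
Inradius = area/p = 164.14/34.679 ≈ 4.7331.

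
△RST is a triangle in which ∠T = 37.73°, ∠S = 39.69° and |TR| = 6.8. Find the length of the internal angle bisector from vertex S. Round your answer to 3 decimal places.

The third angle is ∠R = 180° − ∠S − ∠T = 102.58°.
Law of sines: |ST| = |TR|·sin R/sin S ≈ 10.392.
Law of sines: |RS| = |TR|·sin T/sin S ≈ 6.5158.
The bisector from S has length 2·|RS|·|ST|·cos(∠S/2)/(|RS|+|ST|) ≈ 7.5339.

7.534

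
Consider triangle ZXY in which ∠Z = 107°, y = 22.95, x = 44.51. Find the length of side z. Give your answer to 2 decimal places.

55.72

By the law of cosines, z² = x² + y² − 2·x·y·cos Z = 3105.2, so z ≈ 55.724.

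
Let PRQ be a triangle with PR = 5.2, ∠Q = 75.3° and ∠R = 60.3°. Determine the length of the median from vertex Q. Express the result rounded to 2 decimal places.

3.35

The third angle is ∠P = 180° − ∠R − ∠Q = 44.40°.
Law of sines: RQ = PR·sin P/sin Q ≈ 3.7614.
Law of sines: QP = PR·sin R/sin Q ≈ 4.6697.
Median from Q: ½√(2·RQ² + 2·QP² − PR²) ≈ 3.3492.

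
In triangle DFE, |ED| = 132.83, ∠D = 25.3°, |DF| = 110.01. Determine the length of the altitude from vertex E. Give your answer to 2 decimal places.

By the law of cosines, |FE|² = |ED|² + |DF|² − 2·|ED|·|DF|·cos D = 3324, so |FE| ≈ 57.654.
Area = ½·|ED|·|DF|·sin D ≈ 3122.4.
The altitude from E has length 2·area/|DF| ≈ 56.766.

h_E ≈ 56.77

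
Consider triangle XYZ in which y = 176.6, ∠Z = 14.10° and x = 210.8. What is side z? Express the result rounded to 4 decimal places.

By the law of cosines, z² = x² + y² − 2·x·y·cos Z = 3412.8, so z ≈ 58.419.

58.4192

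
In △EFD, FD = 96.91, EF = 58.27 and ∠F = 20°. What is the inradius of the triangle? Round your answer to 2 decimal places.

9.57

By the law of cosines, DE² = EF² + FD² − 2·EF·FD·cos F = 2174.2, so DE ≈ 46.628.
Area = ½·EF·FD·sin F ≈ 965.68.
Semiperimeter s = (96.91+46.628+58.27)/2 = 100.9.
Inradius = area/s = 965.68/100.9 ≈ 9.5703.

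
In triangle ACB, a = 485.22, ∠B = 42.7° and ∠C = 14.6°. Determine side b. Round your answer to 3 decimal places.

The third angle is ∠A = 180° − ∠C − ∠B = 122.70°.
Law of sines: b = a·sin B/sin A ≈ 391.03.

391.031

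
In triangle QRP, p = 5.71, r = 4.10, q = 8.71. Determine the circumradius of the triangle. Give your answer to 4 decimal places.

By the law of cosines, cos Q = (r² + p² − q²) / (2·r·p) ≈ -0.56491, so ∠Q ≈ 124.40°.
Circumradius = q/(2 sin Q) ≈ 5.2778.

5.2778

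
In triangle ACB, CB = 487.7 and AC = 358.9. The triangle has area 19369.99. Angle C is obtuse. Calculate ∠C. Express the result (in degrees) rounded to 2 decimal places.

∠C ≈ 167.21°

From area = ½·AC·CB·sin C, we get sin C = 2·area/(AC·CB) ≈ 0.22133.
Taking the obtuse solution, ∠C ≈ 167.21°.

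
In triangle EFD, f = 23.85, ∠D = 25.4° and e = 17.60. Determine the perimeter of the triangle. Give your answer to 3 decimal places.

52.414

By the law of cosines, d² = e² + f² − 2·e·f·cos D = 120.21, so d ≈ 10.964.
Semiperimeter s = (17.6+23.85+10.964)/2 = 26.207.
Perimeter = 17.6 + 23.85 + 10.964 = 52.414.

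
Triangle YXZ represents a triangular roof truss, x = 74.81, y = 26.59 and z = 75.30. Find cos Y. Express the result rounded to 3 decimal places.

By the law of cosines, cos Y = (x² + z² − y²) / (2·x·z) ≈ 0.93727, so ∠Y ≈ 20.40°.

cos Y ≈ 0.937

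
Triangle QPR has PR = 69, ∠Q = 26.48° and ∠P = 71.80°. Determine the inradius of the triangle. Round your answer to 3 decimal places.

The third angle is ∠R = 180° − ∠Q − ∠P = 81.72°.
Law of sines: RQ = PR·sin P/sin Q ≈ 147.01.
Law of sines: QP = PR·sin R/sin Q ≈ 153.14.
Area = ½·PR·RQ·sin R ≈ 5018.9.
Semiperimeter s = (69+147.01+153.14)/2 = 184.57.
Inradius = area/s = 5018.9/184.57 ≈ 27.192.

27.192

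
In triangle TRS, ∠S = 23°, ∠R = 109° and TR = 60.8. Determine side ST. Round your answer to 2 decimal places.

The third angle is ∠T = 180° − ∠R − ∠S = 48.00°.
Law of sines: ST = TR·sin R/sin S ≈ 147.13.

147.13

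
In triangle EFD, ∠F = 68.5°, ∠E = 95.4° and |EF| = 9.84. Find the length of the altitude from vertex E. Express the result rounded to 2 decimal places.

9.16

The third angle is ∠D = 180° − ∠E − ∠F = 16.10°.
Law of sines: |FD| = |EF|·sin E/sin D ≈ 35.326.
Law of sines: |DE| = |EF|·sin F/sin D ≈ 33.014.
Area = ½·|EF|·|FD|·sin F ≈ 161.71.
The altitude from E has length 2·area/|FD| ≈ 9.1553.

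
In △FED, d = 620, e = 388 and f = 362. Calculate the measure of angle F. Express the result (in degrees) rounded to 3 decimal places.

32.913

By the law of cosines, cos F = (e² + d² − f²) / (2·e·d) ≈ 0.83950, so ∠F ≈ 32.91°.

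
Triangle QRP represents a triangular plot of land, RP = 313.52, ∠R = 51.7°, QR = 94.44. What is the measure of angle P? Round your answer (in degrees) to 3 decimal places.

By the law of cosines, PQ² = QR² + RP² − 2·QR·RP·cos R = 70512, so PQ ≈ 265.54.
Law of cosines again: cos P = (RP² + PQ² − QR²)/(2·RP·PQ) ≈ 0.96026, so ∠P ≈ 16.21°.

∠P ≈ 16.207°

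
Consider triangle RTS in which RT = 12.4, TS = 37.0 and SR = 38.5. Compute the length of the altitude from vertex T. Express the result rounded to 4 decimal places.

Semiperimeter s = (37 + 38.5 + 12.4)/2 = 43.95.
Heron's formula: area = √(43.95·6.95·5.45·31.55) ≈ 229.18.
The altitude from T has length 2·area/SR ≈ 11.905.

11.9053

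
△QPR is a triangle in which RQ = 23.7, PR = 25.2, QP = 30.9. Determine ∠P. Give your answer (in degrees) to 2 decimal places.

∠P ≈ 48.69°

By the law of cosines, cos P = (QP² + PR² − RQ²) / (2·QP·PR) ≈ 0.66019, so ∠P ≈ 48.69°.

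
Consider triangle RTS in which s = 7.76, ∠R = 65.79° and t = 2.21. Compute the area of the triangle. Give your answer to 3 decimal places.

7.821

Area = ½·t·s·sin R ≈ 7.8206.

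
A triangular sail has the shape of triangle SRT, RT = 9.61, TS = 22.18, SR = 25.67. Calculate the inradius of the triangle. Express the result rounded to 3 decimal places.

r ≈ 3.652

Semiperimeter s = (9.61 + 22.18 + 25.67)/2 = 28.73.
Heron's formula: area = √(28.73·19.12·6.55·3.06) ≈ 104.93.
Inradius = area/s = 104.93/28.73 ≈ 3.6522.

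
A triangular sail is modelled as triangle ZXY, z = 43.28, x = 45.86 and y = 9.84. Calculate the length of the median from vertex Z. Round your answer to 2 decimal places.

m_Z ≈ 25.13

Median from Z: ½√(2·x² + 2·y² − z²) ≈ 25.134.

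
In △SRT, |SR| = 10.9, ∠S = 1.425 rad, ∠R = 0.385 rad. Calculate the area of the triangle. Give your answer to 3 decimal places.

The third angle is ∠T = π − ∠S − ∠R = 1.332 rad.
Law of sines: |RT| = |SR|·sin S/sin T ≈ 11.1.
Law of sines: |TS| = |SR|·sin R/sin T ≈ 4.2136.
Area = ½·|SR|·|RT|·sin R ≈ 22.72.

22.720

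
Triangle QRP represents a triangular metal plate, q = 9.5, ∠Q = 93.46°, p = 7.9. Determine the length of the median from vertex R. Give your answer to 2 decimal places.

Law of sines: sin P = p·sin Q/q ≈ 0.83006.
Since q ≥ p, only the acute value applies: ∠P ≈ 56.11°.
Then ∠R = 180° − ∠Q − ∠P ≈ 30.43°.
Law of sines gives r = q·sin R/sin Q ≈ 4.8211.
Median from R: ½√(2·p² + 2·q² − r²) ≈ 8.3976.

m_R ≈ 8.40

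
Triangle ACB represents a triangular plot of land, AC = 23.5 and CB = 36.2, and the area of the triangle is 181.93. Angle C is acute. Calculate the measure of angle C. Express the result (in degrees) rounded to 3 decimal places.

From area = ½·AC·CB·sin C, we get sin C = 2·area/(AC·CB) ≈ 0.42772.
Taking the acute solution, ∠C ≈ 25.32°.

∠C ≈ 25.323°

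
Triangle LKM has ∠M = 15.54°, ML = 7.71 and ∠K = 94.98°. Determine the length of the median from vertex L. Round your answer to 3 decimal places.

The third angle is ∠L = 180° − ∠K − ∠M = 69.48°.
Law of sines: KM = ML·sin L/sin K ≈ 7.2482.
Law of sines: LK = ML·sin M/sin K ≈ 2.0734.
Median from L: ½√(2·ML² + 2·LK² − KM²) ≈ 4.3287.

4.329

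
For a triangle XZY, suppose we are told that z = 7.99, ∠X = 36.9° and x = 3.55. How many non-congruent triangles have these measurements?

0

z·sin X = 7.99·sin(36.9°) ≈ 4.797.
Since x = 3.55 < 4.797 = z sin X, no triangle exists.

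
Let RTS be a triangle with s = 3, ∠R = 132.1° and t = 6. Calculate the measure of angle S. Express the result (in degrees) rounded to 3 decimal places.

By the law of cosines, r² = t² + s² − 2·t·s·cos R = 69.135, so r ≈ 8.3148.
Law of cosines again: cos S = (r² + t² − s²)/(2·r·t) ≈ 0.96350, so ∠S ≈ 15.53°.

∠S ≈ 15.528°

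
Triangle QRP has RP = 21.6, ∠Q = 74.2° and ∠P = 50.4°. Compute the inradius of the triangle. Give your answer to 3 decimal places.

5.360

The third angle is ∠R = 180° − ∠P − ∠Q = 55.40°.
Law of sines: PQ = RP·sin R/sin Q ≈ 18.478.
Law of sines: QR = RP·sin P/sin Q ≈ 17.297.
Area = ½·RP·PQ·sin P ≈ 153.76.
Semiperimeter s = (21.6+18.478+17.297)/2 = 28.687.
Inradius = area/s = 153.76/28.687 ≈ 5.36.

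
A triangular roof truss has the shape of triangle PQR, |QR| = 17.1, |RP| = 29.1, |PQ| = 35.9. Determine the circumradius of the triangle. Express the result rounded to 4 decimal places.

18.1563

By the law of cosines, cos P = (|RP|² + |PQ|² − |QR|²) / (2·|RP|·|PQ|) ≈ 0.88218, so ∠P ≈ 28.09°.
Circumradius = |QR|/(2 sin P) ≈ 18.156.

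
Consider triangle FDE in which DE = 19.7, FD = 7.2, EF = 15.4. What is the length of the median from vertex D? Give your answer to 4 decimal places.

12.6758

Median from D: ½√(2·FD² + 2·DE² − EF²) ≈ 12.676.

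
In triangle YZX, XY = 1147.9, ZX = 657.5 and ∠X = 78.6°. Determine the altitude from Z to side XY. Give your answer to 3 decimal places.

By the law of cosines, YZ² = ZX² + XY² − 2·ZX·XY·cos X = 1.4516e+06, so YZ ≈ 1204.8.
Area = ½·ZX·XY·sin X ≈ 3.6993e+05.
The altitude from Z has length 2·area/XY ≈ 644.53.

644.528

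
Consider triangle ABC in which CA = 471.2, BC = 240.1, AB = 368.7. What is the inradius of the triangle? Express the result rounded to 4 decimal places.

80.9029

Semiperimeter s = (240.1 + 471.2 + 368.7)/2 = 540.
Heron's formula: area = √(540·299.9·68.8·171.3) ≈ 43688.
Inradius = area/s = 43688/540 ≈ 80.903.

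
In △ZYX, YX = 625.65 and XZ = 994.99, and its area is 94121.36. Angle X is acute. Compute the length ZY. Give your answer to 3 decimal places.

441.247

From area = ½·YX·XZ·sin X, we get sin X = 2·area/(YX·XZ) ≈ 0.30239.
Taking the acute solution, ∠X ≈ 17.60°.
Law of cosines then gives ZY ≈ 441.25.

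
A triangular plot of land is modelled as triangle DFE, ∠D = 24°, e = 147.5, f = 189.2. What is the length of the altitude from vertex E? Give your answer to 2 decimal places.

By the law of cosines, d² = f² + e² − 2·f·e·cos D = 6564.3, so d ≈ 81.02.
Area = ½·f·e·sin D ≈ 5675.4.
The altitude from E has length 2·area/e ≈ 76.955.

h_E ≈ 76.95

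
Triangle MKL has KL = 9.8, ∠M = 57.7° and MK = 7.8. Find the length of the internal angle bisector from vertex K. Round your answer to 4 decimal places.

t_K ≈ 6.6532

Law of sines: sin L = MK·sin M/KL ≈ 0.67276.
Since KL ≥ MK, only the acute value applies: ∠L ≈ 42.28°.
Then ∠K = 180° − ∠M − ∠L ≈ 80.02°.
Law of sines gives LM = KL·sin K/sin M ≈ 11.419.
The bisector from K has length 2·MK·KL·cos(∠K/2)/(MK+KL) ≈ 6.6532.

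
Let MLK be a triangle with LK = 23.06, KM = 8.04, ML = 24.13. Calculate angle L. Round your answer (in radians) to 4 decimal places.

By the law of cosines, cos L = (ML² + LK² − KM²) / (2·ML·LK) ≈ 0.94294, so ∠L ≈ 0.339 rad.

∠L ≈ 0.3394 rad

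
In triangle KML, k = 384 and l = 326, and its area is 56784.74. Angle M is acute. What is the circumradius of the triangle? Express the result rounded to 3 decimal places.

212.321

From area = ½·l·k·sin M, we get sin M = 2·area/(l·k) ≈ 0.90722.
Taking the acute solution, ∠M ≈ 65.12°.
Law of cosines then gives m ≈ 385.24.
Circumradius = m/(2 sin M) ≈ 212.32.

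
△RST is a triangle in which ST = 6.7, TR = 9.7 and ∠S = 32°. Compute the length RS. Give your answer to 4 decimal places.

14.7088

Law of sines: sin R = ST·sin S/TR ≈ 0.36603.
Since TR ≥ ST, only the acute value applies: ∠R ≈ 21.47°.
Then ∠T = 180° − ∠S − ∠R ≈ 126.53°.
Law of sines gives RS = TR·sin T/sin S ≈ 14.709.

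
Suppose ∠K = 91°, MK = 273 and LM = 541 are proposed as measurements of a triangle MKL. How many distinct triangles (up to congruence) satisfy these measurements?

1

MK·sin K = 273·sin(91°) ≈ 273.
Since ∠K is not acute, a triangle exists only if LM > MK; here LM > MK, so there is exactly one triangle.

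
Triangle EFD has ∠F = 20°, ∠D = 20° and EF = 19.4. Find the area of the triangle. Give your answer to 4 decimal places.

The third angle is ∠E = 180° − ∠F − ∠D = 140.00°.
Law of sines: FD = EF·sin E/sin D ≈ 36.46.
Law of sines: DE = EF·sin F/sin D ≈ 19.4.
Area = ½·EF·FD·sin F ≈ 120.96.

120.9598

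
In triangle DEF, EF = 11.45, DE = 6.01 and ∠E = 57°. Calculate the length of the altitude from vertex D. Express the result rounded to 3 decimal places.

By the law of cosines, FD² = DE² + EF² − 2·DE·EF·cos E = 92.264, so FD ≈ 9.6054.
Area = ½·DE·EF·sin E ≈ 28.856.
The altitude from D has length 2·area/EF ≈ 5.0404.

5.040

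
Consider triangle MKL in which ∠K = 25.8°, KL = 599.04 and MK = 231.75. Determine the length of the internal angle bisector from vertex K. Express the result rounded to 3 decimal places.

325.771

By the law of cosines, LM² = MK² + KL² − 2·MK·KL·cos K = 1.6258e+05, so LM ≈ 403.21.
The bisector from K has length 2·MK·KL·cos(∠K/2)/(MK+KL) ≈ 325.77.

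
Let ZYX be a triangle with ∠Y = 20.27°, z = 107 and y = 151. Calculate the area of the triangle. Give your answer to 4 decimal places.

Law of sines: sin Z = z·sin Y/y ≈ 0.24549.
Since y ≥ z, only the acute value applies: ∠Z ≈ 14.21°.
Then ∠X = 180° − ∠Y − ∠Z ≈ 145.52°.
Law of sines gives x = y·sin X/sin Y ≈ 246.75.
Area = ½·y·z·sin X ≈ 4573.5.

area ≈ 4573.5068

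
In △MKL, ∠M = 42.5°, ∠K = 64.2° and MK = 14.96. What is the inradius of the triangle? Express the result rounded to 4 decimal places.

The third angle is ∠L = 180° − ∠M − ∠K = 73.30°.
Law of sines: KL = MK·sin M/sin L ≈ 10.552.
Law of sines: LM = MK·sin K/sin L ≈ 14.062.
Area = ½·MK·KL·sin K ≈ 71.06.
Semiperimeter s = (10.552+14.062+14.96)/2 = 19.787.
Inradius = area/s = 71.06/19.787 ≈ 3.5913.

r ≈ 3.5913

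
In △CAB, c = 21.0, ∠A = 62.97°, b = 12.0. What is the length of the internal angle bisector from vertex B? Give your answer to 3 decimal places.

By the law of cosines, a² = b² + c² − 2·b·c·cos A = 355.95, so a ≈ 18.867.
Law of cosines again: cos B = (c² + a² − b²)/(2·c·a) ≈ 0.82402, so ∠B ≈ 34.51°.
The bisector from B has length 2·c·a·cos(∠B/2)/(c+a) ≈ 18.982.

t_B ≈ 18.982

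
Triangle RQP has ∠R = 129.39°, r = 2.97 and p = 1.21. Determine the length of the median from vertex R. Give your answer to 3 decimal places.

m_R ≈ 0.794

Law of sines: sin P = p·sin R/r ≈ 0.31486.
Since r ≥ p, only the acute value applies: ∠P ≈ 18.35°.
Then ∠Q = 180° − ∠R − ∠P ≈ 32.26°.
Law of sines gives q = r·sin Q/sin R ≈ 2.0511.
Median from R: ½√(2·q² + 2·p² − r²) ≈ 0.7939.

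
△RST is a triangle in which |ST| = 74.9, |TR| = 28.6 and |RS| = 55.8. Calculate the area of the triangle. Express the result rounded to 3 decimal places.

Semiperimeter s = (74.9 + 28.6 + 55.8)/2 = 79.65.
Heron's formula: area = √(79.65·4.75·51.05·23.85) ≈ 678.71.

area ≈ 678.706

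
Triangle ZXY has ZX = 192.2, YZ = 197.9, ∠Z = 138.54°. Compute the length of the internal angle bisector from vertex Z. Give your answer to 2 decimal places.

By the law of cosines, XY² = YZ² + ZX² − 2·YZ·ZX·cos Z = 1.3312e+05, so XY ≈ 364.85.
The bisector from Z has length 2·YZ·ZX·cos(∠Z/2)/(YZ+ZX) ≈ 69.026.

t_Z ≈ 69.03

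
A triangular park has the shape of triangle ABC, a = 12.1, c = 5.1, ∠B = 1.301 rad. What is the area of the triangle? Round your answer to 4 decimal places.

area ≈ 29.7388

Area = ½·c·a·sin B ≈ 29.739.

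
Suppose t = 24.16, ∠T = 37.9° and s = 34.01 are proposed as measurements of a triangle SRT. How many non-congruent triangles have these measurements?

2

s·sin T = 34.01·sin(37.9°) ≈ 20.89.
Since s sin T < t < s (20.89 < 24.16 < 34.01), two triangles exist.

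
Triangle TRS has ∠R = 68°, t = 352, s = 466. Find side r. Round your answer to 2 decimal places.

By the law of cosines, r² = s² + t² − 2·s·t·cos R = 2.1817e+05, so r ≈ 467.08.

467.08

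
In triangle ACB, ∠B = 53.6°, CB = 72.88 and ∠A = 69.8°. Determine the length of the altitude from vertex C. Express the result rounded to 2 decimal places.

The third angle is ∠C = 180° − ∠B − ∠A = 56.60°.
Law of sines: BA = CB·sin C/sin A ≈ 64.831.
Law of sines: AC = CB·sin B/sin A ≈ 62.505.
Area = ½·CB·BA·sin B ≈ 1901.5.
The altitude from C has length 2·area/BA ≈ 58.661.

h_C ≈ 58.66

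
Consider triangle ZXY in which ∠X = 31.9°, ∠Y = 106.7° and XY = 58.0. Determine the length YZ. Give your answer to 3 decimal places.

46.346

The third angle is ∠Z = 180° − ∠X − ∠Y = 41.40°.
Law of sines: YZ = XY·sin X/sin Z ≈ 46.346.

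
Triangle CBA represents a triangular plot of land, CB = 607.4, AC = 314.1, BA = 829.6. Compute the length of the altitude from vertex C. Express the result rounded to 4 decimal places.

h_C ≈ 187.6242

Semiperimeter s = (829.6 + 314.1 + 607.4)/2 = 875.55.
Heron's formula: area = √(875.55·45.95·561.45·268.15) ≈ 77827.
The altitude from C has length 2·area/BA ≈ 187.62.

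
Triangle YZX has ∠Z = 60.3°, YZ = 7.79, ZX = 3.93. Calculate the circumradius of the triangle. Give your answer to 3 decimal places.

3.895

By the law of cosines, XY² = YZ² + ZX² − 2·YZ·ZX·cos Z = 45.792, so XY ≈ 6.767.
Area = ½·YZ·ZX·sin Z ≈ 13.296.
Circumradius = XY/(2 sin Z) ≈ 3.8952.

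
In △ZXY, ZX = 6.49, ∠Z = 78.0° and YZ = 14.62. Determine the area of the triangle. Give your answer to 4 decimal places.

Area = ½·YZ·ZX·sin Z ≈ 46.405.

46.4052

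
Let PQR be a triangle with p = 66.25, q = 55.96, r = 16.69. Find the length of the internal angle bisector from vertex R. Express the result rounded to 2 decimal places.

By the law of cosines, cos R = (p² + q² − r²) / (2·p·q) ≈ 0.97671, so ∠R ≈ 0.216 rad.
The bisector from R has length 2·p·q·cos(∠R/2)/(p+q) ≈ 60.318.

60.32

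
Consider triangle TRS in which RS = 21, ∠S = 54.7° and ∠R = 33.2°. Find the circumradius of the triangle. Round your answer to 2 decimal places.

The third angle is ∠T = 180° − ∠R − ∠S = 92.10°.
Law of sines: ST = RS·sin R/sin T ≈ 11.507.
Law of sines: TR = RS·sin S/sin T ≈ 17.15.
Circumradius = RS/(2 sin T) ≈ 10.507.

10.51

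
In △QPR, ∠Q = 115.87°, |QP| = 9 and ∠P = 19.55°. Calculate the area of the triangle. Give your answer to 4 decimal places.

The third angle is ∠R = 180° − ∠Q − ∠P = 44.58°.
Law of sines: |PR| = |QP|·sin Q/sin R ≈ 11.537.
Law of sines: |RQ| = |QP|·sin P/sin R ≈ 4.2907.
Area = ½·|QP|·|PR|·sin P ≈ 17.373.

area ≈ 17.3732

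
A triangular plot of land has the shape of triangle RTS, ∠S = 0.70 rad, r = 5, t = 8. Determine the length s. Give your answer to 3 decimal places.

By the law of cosines, s² = r² + t² − 2·r·t·cos S = 27.813, so s ≈ 5.2738.

5.274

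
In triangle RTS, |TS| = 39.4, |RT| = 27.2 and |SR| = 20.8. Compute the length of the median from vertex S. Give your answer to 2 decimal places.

m_S ≈ 28.42

Median from S: ½√(2·|TS|² + 2·|SR|² − |RT|²) ≈ 28.417.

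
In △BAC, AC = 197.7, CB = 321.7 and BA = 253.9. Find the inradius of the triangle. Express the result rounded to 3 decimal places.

Semiperimeter s = (197.7 + 321.7 + 253.9)/2 = 386.65.
Heron's formula: area = √(386.65·188.95·64.95·132.75) ≈ 25098.
Inradius = area/s = 25098/386.65 ≈ 64.911.

64.911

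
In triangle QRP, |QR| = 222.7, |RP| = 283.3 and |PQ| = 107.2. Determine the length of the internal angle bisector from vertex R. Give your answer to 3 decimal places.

245.477

By the law of cosines, cos R = (|QR|² + |RP|² − |PQ|²) / (2·|QR|·|RP|) ≈ 0.93803, so ∠R ≈ 20.28°.
The bisector from R has length 2·|QR|·|RP|·cos(∠R/2)/(|QR|+|RP|) ≈ 245.48.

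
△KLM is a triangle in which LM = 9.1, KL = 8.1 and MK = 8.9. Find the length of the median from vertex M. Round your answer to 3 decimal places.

8.038

Median from M: ½√(2·LM² + 2·MK² − KL²) ≈ 8.0379.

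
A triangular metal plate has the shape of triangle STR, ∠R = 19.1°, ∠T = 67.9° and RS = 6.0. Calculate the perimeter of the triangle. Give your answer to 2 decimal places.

perimeter ≈ 14.59

The third angle is ∠S = 180° − ∠T − ∠R = 93.00°.
Law of sines: TR = RS·sin S/sin T ≈ 6.4669.
Law of sines: ST = RS·sin R/sin T ≈ 2.119.
Semiperimeter s = (6.4669+6+2.119)/2 = 7.293.
Perimeter = 6.4669 + 6 + 2.119 = 14.586.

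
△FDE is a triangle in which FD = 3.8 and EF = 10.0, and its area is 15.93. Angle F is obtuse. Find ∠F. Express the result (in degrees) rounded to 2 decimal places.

∠F ≈ 123.03°

From area = ½·EF·FD·sin F, we get sin F = 2·area/(EF·FD) ≈ 0.83842.
Taking the obtuse solution, ∠F ≈ 123.03°.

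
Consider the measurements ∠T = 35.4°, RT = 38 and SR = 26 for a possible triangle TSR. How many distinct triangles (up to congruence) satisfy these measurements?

RT·sin T = 38·sin(35.4°) ≈ 22.01.
Since RT sin T < SR < RT (22.01 < 26 < 38), two triangles exist.

2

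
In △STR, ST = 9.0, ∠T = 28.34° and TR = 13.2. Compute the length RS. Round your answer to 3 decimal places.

By the law of cosines, RS² = ST² + TR² − 2·ST·TR·cos T = 46.117, so RS ≈ 6.791.

6.791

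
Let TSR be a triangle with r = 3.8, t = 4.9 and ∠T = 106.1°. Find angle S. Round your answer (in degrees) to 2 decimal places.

Law of sines: sin R = r·sin T/t ≈ 0.74509.
Since t ≥ r, only the acute value applies: ∠R ≈ 48.17°.
Then ∠S = 180° − ∠T − ∠R ≈ 25.73°.

∠S ≈ 25.73°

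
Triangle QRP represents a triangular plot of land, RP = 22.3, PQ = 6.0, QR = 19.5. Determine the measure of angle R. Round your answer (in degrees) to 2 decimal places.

By the law of cosines, cos R = (QR² + RP² − PQ²) / (2·QR·RP) ≈ 0.96762, so ∠R ≈ 14.62°.

14.62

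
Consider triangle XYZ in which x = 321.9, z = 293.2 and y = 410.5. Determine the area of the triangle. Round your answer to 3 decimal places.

Semiperimeter s = (321.9 + 410.5 + 293.2)/2 = 512.8.
Heron's formula: area = √(512.8·190.9·102.3·219.6) ≈ 46895.

46895.477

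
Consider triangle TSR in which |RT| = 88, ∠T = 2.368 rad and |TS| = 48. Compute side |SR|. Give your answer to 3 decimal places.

By the law of cosines, |SR|² = |RT|² + |TS|² − 2·|RT|·|TS|·cos T = 16092, so |SR| ≈ 126.85.

126.853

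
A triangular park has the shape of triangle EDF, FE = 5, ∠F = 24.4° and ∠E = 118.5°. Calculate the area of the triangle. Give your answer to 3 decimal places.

The third angle is ∠D = 180° − ∠F − ∠E = 37.10°.
Law of sines: DF = FE·sin E/sin D ≈ 7.2845.
Law of sines: ED = FE·sin F/sin D ≈ 3.4242.
Area = ½·FE·DF·sin F ≈ 7.5232.

area ≈ 7.523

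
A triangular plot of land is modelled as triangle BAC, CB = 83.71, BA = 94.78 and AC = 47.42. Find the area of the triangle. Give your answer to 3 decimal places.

Semiperimeter s = (47.42 + 83.71 + 94.78)/2 = 112.95.
Heron's formula: area = √(112.95·65.535·29.245·18.175) ≈ 1983.6.

area ≈ 1983.592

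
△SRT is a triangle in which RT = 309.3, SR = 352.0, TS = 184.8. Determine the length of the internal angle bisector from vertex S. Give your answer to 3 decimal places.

By the law of cosines, cos S = (TS² + SR² − RT²) / (2·TS·SR) ≈ 0.47955, so ∠S ≈ 61.34°.
The bisector from S has length 2·TS·SR·cos(∠S/2)/(TS+SR) ≈ 208.45.

t_S ≈ 208.455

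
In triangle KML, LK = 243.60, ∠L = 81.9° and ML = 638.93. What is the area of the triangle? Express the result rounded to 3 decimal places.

area ≈ 77045.298

Area = ½·ML·LK·sin L ≈ 77045.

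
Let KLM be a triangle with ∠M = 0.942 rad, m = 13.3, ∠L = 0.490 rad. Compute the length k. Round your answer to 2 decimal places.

The third angle is ∠K = π − ∠L − ∠M = 1.710 rad.
Law of sines: k = m·sin K/sin M ≈ 16.287.

16.29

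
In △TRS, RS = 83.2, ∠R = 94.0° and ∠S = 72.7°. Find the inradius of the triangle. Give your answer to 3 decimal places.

r ≈ 36.310

The third angle is ∠T = 180° − ∠R − ∠S = 13.30°.
Law of sines: ST = RS·sin R/sin T ≈ 360.78.
Law of sines: TR = RS·sin S/sin T ≈ 345.3.
Area = ½·RS·ST·sin S ≈ 14329.
Semiperimeter s = (83.2+360.78+345.3)/2 = 394.64.
Inradius = area/s = 14329/394.64 ≈ 36.31.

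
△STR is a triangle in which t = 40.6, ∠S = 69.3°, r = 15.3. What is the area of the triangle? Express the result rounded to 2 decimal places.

Area = ½·t·r·sin S ≈ 290.54.

area ≈ 290.54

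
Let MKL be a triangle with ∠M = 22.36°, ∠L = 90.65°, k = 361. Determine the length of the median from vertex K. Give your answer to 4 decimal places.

235.4852

The third angle is ∠K = 180° − ∠L − ∠M = 66.99°.
Law of sines: m = k·sin M/sin K ≈ 149.2.
Law of sines: l = k·sin L/sin K ≈ 392.18.
Median from K: ½√(2·l² + 2·m² − k²) ≈ 235.49.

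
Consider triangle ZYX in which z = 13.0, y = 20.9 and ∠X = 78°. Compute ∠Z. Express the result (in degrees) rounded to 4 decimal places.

∠Z ≈ 34.9453°

By the law of cosines, x² = z² + y² − 2·z·y·cos X = 492.83, so x ≈ 22.2.
Law of cosines again: cos Z = (y² + x² − z²)/(2·y·x) ≈ 0.81970, so ∠Z ≈ 34.95°.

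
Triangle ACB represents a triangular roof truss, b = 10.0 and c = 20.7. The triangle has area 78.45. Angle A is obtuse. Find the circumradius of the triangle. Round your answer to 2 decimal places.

From area = ½·c·b·sin A, we get sin A = 2·area/(c·b) ≈ 0.75797.
Taking the obtuse solution, ∠A ≈ 130.71°.
Law of cosines then gives a ≈ 28.258.
Circumradius = a/(2 sin A) ≈ 18.641.

R ≈ 18.64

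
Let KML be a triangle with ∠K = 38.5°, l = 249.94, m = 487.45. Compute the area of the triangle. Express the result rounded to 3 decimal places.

37921.492

Area = ½·m·l·sin K ≈ 37921.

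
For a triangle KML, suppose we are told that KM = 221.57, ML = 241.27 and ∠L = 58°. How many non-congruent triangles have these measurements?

2

ML·sin L = 241.27·sin(58°) ≈ 204.6.
Since ML sin L < KM < ML (204.6 < 221.57 < 241.27), two triangles exist.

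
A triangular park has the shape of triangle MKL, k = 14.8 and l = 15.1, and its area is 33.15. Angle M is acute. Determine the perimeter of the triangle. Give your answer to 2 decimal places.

perimeter ≈ 34.40

From area = ½·k·l·sin M, we get sin M = 2·area/(k·l) ≈ 0.29667.
Taking the acute solution, ∠M ≈ 17.26°.
Law of cosines then gives m ≈ 4.4958.
Perimeter = 4.4958 + 14.8 + 15.1 = 34.396.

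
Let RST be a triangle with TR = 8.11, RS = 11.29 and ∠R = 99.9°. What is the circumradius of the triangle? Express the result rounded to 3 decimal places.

7.609

By the law of cosines, ST² = TR² + RS² − 2·TR·RS·cos R = 224.72, so ST ≈ 14.991.
Area = ½·TR·RS·sin R ≈ 45.099.
Circumradius = ST/(2 sin R) ≈ 7.6086.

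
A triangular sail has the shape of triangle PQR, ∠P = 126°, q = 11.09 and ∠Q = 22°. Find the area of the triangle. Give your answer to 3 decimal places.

70.376

The third angle is ∠R = 180° − ∠P − ∠Q = 32.00°.
Law of sines: p = q·sin P/sin Q ≈ 23.95.
Law of sines: r = q·sin R/sin Q ≈ 15.688.
Area = ½·q·p·sin R ≈ 70.376.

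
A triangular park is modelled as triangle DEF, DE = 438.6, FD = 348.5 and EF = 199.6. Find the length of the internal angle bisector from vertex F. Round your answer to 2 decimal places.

158.17

By the law of cosines, cos F = (EF² + FD² − DE²) / (2·EF·FD) ≈ -0.22338, so ∠F ≈ 102.91°.
The bisector from F has length 2·EF·FD·cos(∠F/2)/(EF+FD) ≈ 158.17.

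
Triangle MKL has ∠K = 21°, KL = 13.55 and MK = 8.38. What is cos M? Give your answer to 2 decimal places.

-0.66

By the law of cosines, LM² = MK² + KL² − 2·MK·KL·cos K = 41.813, so LM ≈ 6.4663.
Law of cosines again: cos M = (LM² + MK² − KL²)/(2·LM·MK) ≈ -0.66035, so ∠M ≈ 131.33°.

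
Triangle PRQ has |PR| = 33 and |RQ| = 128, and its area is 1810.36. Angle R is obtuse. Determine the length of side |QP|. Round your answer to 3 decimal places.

147.729

From area = ½·|PR|·|RQ|·sin R, we get sin R = 2·area/(|PR|·|RQ|) ≈ 0.85718.
Taking the obtuse solution, ∠R ≈ 121.00°.
Law of cosines then gives |QP| ≈ 147.73.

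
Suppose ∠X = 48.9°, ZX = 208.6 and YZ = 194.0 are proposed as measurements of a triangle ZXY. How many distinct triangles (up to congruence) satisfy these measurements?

ZX·sin X = 208.6·sin(48.9°) ≈ 157.2.
Since ZX sin X < YZ < ZX (157.2 < 194.0 < 208.6), two triangles exist.

2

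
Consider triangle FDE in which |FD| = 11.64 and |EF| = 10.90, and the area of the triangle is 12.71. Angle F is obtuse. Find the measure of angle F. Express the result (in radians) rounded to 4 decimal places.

From area = ½·|EF|·|FD|·sin F, we get sin F = 2·area/(|EF|·|FD|) ≈ 0.20035.
Taking the obtuse solution, ∠F ≈ 2.940 rad.

∠F ≈ 2.9399 rad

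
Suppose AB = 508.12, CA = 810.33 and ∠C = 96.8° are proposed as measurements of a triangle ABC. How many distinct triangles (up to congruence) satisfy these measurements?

0

CA·sin C = 810.33·sin(96.8°) ≈ 804.6.
Since ∠C is not acute, a triangle exists only if AB > CA; here AB ≤ CA, so there is no triangle.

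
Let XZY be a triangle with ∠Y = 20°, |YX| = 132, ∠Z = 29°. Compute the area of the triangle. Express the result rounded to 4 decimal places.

The third angle is ∠X = 180° − ∠Z − ∠Y = 131.00°.
Law of sines: |ZY| = |YX|·sin X/sin Z ≈ 205.49.
Law of sines: |XZ| = |YX|·sin Y/sin Z ≈ 93.122.
Area = ½·|YX|·|ZY|·sin Y ≈ 4638.5.

4638.5067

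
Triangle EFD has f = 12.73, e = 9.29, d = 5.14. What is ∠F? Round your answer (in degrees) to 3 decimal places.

By the law of cosines, cos F = (d² + e² − f²) / (2·d·e) ≈ -0.51653, so ∠F ≈ 121.10°.

∠F ≈ 121.100°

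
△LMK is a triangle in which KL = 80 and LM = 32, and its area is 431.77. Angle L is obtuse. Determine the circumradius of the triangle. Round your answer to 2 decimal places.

164.02

From area = ½·KL·LM·sin L, we get sin L = 2·area/(KL·LM) ≈ 0.33732.
Taking the obtuse solution, ∠L ≈ 160.29°.
Law of cosines then gives MK ≈ 110.65.
Circumradius = MK/(2 sin L) ≈ 164.02.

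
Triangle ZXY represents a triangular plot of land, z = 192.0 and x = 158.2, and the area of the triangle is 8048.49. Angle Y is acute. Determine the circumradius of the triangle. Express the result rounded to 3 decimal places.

From area = ½·z·x·sin Y, we get sin Y = 2·area/(z·x) ≈ 0.52995.
Taking the acute solution, ∠Y ≈ 32.00°.
Law of cosines then gives y ≈ 101.86.
Circumradius = y/(2 sin Y) ≈ 96.099.

96.099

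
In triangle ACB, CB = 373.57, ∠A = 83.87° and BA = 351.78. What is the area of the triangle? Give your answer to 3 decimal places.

29516.327

Law of sines: sin C = BA·sin A/CB ≈ 0.93629.
Since CB ≥ BA, only the acute value applies: ∠C ≈ 69.44°.
Then ∠B = 180° − ∠A − ∠C ≈ 26.69°.
Law of sines gives AC = CB·sin B/sin A ≈ 168.78.
Area = ½·CB·BA·sin B ≈ 29516.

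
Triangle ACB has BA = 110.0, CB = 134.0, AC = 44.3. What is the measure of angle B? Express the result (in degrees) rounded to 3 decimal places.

17.642

By the law of cosines, cos B = (CB² + BA² − AC²) / (2·CB·BA) ≈ 0.95297, so ∠B ≈ 17.64°.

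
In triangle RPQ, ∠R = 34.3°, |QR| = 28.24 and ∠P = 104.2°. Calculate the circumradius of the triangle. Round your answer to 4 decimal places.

The third angle is ∠Q = 180° − ∠R − ∠P = 41.50°.
Law of sines: |PQ| = |QR|·sin R/sin P ≈ 16.416.
Law of sines: |RP| = |QR|·sin Q/sin P ≈ 19.302.
Circumradius = |QR|/(2 sin P) ≈ 14.565.

14.5650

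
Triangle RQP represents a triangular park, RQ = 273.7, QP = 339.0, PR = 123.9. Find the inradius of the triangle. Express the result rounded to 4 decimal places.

Semiperimeter s = (339 + 123.9 + 273.7)/2 = 368.3.
Heron's formula: area = √(368.3·29.3·244.4·94.6) ≈ 15795.
Inradius = area/s = 15795/368.3 ≈ 42.887.

42.8873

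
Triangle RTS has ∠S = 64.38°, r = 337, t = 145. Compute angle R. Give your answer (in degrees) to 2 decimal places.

By the law of cosines, s² = r² + t² − 2·r·t·cos S = 92335, so s ≈ 303.87.
Law of cosines again: cos R = (t² + s² − r²)/(2·t·s) ≈ -0.00237, so ∠R ≈ 90.14°.

90.14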